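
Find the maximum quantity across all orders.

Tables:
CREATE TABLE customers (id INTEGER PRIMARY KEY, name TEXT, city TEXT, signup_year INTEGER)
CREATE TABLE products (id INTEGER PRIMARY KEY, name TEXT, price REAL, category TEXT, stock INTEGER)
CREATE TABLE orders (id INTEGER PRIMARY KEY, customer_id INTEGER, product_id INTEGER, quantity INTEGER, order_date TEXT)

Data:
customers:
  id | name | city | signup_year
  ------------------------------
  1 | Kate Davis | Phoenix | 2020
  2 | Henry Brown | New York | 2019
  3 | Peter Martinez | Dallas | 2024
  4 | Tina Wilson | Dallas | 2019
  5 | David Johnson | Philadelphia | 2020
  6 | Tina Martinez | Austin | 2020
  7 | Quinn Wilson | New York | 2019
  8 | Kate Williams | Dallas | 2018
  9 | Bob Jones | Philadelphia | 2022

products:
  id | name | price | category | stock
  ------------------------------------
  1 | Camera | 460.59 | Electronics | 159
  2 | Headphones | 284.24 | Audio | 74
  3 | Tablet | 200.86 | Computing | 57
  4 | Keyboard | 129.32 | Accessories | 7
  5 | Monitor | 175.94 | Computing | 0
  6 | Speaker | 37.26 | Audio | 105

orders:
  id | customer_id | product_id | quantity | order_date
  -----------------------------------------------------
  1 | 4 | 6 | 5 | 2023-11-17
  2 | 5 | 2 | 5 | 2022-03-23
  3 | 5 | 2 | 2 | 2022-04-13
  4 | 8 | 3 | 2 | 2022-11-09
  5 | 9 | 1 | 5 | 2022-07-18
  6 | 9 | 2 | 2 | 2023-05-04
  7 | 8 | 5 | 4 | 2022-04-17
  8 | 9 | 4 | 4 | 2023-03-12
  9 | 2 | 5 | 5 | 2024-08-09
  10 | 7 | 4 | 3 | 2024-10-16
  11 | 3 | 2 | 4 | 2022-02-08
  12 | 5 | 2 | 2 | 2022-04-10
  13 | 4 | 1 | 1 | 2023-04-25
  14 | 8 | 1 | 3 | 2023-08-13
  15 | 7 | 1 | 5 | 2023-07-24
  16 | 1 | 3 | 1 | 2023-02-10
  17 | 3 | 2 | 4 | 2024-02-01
SELECT MAX(quantity) FROM orders

Execution result:
5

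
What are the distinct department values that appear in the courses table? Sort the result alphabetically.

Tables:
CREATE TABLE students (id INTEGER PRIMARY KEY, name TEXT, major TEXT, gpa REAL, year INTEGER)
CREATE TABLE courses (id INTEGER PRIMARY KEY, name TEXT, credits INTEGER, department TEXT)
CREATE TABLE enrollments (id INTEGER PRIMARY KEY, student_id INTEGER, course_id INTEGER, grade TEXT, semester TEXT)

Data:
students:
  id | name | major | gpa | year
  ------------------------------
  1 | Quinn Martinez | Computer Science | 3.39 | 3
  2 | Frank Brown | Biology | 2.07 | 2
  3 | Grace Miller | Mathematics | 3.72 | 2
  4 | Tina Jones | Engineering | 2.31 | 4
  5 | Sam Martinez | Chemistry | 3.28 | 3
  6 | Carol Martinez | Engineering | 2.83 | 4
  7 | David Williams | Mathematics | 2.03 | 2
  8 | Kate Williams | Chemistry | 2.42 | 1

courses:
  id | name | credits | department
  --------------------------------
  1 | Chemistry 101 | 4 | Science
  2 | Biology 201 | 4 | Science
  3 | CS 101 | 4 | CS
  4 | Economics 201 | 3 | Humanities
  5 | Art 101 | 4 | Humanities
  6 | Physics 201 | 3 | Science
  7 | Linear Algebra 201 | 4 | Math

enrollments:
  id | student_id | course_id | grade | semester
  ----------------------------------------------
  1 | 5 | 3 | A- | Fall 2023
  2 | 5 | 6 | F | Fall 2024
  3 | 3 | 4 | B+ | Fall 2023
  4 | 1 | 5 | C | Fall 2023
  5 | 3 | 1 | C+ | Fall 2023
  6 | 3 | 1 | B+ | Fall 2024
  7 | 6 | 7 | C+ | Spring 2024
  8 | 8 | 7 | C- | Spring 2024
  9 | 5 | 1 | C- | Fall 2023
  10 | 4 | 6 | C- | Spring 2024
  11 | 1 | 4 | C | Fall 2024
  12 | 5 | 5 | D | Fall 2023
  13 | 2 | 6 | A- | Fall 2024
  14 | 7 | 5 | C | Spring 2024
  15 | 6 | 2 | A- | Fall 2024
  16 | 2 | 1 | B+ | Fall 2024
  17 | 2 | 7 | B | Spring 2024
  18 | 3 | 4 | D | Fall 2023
SELECT DISTINCT department FROM courses ORDER BY department

Execution result:
department
CS
Humanities
Math
Science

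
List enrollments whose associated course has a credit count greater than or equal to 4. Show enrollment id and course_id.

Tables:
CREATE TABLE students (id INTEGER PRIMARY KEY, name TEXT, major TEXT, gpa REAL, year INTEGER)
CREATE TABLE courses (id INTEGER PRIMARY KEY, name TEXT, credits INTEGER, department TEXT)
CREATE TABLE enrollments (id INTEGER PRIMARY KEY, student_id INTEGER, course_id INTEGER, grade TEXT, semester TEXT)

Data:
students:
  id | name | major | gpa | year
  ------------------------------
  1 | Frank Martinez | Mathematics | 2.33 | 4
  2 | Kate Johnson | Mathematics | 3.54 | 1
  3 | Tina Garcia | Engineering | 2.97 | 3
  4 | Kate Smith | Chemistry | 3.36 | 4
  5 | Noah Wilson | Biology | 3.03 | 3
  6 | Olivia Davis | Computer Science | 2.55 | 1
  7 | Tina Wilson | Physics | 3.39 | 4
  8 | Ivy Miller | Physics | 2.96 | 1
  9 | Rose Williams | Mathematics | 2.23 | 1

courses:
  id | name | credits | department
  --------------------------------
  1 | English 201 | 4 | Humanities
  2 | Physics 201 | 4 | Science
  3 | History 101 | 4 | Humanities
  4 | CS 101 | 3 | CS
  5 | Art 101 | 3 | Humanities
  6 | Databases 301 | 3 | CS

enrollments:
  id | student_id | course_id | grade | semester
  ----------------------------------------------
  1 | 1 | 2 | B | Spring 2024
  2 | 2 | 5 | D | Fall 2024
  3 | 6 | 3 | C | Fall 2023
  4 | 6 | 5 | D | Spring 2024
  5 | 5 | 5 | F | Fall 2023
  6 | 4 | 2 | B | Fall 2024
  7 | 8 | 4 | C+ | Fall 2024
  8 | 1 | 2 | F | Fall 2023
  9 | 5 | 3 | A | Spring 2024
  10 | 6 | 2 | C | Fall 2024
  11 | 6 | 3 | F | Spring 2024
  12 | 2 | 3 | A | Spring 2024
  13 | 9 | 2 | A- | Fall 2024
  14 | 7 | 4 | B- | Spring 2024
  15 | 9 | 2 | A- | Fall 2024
SELECT id, course_id FROM enrollments WHERE course_id IN (SELECT id FROM courses WHERE credits >= 4)

Execution result:
id | course_id
1 | 2
3 | 3
6 | 2
8 | 2
9 | 3
10 | 2
11 | 3
12 | 3
13 | 2
15 | 2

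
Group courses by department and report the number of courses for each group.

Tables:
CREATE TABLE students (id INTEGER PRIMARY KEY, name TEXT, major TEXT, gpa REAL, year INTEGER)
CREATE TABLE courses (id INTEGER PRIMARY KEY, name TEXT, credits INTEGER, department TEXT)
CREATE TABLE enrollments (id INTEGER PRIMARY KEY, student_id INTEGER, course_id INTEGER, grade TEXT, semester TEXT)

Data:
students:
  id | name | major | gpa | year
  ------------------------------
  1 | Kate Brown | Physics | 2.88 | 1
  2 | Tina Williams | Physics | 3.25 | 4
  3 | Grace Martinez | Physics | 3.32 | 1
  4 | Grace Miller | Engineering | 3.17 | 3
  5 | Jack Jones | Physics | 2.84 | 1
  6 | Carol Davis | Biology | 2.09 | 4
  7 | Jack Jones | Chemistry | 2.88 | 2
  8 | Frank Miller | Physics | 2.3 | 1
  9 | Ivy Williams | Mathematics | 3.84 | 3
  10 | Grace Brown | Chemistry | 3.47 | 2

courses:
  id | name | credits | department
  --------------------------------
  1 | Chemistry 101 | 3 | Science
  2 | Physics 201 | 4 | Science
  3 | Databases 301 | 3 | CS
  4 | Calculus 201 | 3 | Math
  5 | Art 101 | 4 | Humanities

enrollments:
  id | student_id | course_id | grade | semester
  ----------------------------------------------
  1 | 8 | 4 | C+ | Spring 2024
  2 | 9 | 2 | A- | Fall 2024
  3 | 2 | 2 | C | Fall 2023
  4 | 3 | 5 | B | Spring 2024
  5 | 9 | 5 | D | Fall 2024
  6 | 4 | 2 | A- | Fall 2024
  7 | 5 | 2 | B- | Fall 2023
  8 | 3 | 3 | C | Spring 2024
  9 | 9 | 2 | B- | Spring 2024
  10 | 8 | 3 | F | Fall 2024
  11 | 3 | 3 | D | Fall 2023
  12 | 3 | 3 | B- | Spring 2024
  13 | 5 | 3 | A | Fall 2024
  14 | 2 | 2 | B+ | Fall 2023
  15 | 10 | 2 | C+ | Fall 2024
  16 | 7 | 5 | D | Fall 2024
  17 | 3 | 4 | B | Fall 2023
SELECT department, COUNT(*) AS n FROM courses GROUP BY department

Execution result:
department | n
CS | 1
Humanities | 1
Math | 1
Science | 2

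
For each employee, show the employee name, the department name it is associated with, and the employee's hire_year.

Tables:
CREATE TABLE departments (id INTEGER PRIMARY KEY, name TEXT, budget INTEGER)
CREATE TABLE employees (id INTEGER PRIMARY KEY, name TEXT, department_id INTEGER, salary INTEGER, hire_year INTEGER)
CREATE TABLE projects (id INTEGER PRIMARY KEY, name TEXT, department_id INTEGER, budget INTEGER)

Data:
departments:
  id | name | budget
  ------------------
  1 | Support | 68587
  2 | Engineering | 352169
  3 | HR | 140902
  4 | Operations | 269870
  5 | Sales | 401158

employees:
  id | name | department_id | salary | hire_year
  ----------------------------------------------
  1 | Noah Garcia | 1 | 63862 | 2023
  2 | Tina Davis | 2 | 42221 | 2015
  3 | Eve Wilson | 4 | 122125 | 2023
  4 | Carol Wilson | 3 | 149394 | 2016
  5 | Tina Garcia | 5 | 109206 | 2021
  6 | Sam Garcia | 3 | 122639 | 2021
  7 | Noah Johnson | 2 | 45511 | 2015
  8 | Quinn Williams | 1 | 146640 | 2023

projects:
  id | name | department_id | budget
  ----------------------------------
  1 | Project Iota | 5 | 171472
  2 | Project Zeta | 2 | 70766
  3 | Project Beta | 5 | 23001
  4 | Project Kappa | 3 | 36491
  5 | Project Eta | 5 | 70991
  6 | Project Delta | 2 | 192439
SELECT c.name, p.name AS department, c.hire_year FROM employees c JOIN departments p ON c.department_id = p.id

Execution result:
name | department | hire_year
Noah Garcia | Support | 2023
Tina Davis | Engineering | 2015
Eve Wilson | Operations | 2023
Carol Wilson | HR | 2016
Tina Garcia | Sales | 2021
Sam Garcia | HR | 2021
Noah Johnson | Engineering | 2015
Quinn Williams | Support | 2023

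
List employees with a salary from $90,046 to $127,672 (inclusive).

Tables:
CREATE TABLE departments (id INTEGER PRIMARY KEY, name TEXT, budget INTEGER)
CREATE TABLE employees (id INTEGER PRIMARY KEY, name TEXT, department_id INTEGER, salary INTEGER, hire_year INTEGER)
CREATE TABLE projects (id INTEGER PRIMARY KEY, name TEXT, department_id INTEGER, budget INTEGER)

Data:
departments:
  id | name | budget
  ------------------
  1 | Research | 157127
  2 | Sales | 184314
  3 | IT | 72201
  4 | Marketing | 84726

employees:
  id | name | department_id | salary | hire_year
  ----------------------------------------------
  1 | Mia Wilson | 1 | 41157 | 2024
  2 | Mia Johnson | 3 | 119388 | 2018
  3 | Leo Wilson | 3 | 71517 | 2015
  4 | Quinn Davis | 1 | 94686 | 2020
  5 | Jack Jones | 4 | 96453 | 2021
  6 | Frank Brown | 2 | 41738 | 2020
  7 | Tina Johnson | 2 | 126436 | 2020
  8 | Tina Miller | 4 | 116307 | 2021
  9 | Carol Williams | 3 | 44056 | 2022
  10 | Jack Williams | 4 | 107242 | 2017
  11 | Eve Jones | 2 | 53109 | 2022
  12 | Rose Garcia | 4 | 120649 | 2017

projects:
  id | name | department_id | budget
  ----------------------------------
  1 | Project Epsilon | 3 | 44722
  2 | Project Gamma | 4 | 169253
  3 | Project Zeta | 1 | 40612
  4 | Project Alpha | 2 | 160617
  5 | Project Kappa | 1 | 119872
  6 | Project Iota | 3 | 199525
SELECT name, salary FROM employees WHERE salary BETWEEN 90046 AND 127672

Execution result:
name | salary
Mia Johnson | 119388
Quinn Davis | 94686
Jack Jones | 96453
Tina Johnson | 126436
Tina Miller | 116307
Jack Williams | 107242
Rose Garcia | 120649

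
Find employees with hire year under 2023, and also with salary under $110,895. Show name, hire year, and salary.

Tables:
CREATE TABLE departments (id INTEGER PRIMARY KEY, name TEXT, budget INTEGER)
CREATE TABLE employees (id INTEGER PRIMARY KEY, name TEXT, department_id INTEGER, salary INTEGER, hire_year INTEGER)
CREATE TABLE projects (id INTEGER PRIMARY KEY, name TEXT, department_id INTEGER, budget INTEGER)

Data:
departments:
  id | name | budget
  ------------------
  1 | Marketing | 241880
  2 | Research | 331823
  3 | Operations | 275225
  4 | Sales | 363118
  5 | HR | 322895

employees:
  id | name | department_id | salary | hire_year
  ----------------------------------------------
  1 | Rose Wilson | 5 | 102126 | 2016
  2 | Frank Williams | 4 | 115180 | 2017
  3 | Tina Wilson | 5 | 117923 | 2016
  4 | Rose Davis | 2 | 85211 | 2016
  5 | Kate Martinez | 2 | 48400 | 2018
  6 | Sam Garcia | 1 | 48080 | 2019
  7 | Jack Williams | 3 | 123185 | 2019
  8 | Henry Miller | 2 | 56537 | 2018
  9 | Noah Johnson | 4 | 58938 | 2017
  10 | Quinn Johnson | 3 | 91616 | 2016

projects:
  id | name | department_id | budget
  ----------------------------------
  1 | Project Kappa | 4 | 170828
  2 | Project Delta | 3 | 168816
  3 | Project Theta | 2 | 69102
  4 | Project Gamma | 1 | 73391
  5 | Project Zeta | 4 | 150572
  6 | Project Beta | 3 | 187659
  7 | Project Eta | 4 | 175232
SELECT name, hire_year, salary FROM employees WHERE hire_year < 2023 AND salary < 110895

Execution result:
name | hire_year | salary
Rose Wilson | 2016 | 102126
Rose Davis | 2016 | 85211
Kate Martinez | 2018 | 48400
Sam Garcia | 2019 | 48080
Henry Miller | 2018 | 56537
Noah Johnson | 2017 | 58938
Quinn Johnson | 2016 | 91616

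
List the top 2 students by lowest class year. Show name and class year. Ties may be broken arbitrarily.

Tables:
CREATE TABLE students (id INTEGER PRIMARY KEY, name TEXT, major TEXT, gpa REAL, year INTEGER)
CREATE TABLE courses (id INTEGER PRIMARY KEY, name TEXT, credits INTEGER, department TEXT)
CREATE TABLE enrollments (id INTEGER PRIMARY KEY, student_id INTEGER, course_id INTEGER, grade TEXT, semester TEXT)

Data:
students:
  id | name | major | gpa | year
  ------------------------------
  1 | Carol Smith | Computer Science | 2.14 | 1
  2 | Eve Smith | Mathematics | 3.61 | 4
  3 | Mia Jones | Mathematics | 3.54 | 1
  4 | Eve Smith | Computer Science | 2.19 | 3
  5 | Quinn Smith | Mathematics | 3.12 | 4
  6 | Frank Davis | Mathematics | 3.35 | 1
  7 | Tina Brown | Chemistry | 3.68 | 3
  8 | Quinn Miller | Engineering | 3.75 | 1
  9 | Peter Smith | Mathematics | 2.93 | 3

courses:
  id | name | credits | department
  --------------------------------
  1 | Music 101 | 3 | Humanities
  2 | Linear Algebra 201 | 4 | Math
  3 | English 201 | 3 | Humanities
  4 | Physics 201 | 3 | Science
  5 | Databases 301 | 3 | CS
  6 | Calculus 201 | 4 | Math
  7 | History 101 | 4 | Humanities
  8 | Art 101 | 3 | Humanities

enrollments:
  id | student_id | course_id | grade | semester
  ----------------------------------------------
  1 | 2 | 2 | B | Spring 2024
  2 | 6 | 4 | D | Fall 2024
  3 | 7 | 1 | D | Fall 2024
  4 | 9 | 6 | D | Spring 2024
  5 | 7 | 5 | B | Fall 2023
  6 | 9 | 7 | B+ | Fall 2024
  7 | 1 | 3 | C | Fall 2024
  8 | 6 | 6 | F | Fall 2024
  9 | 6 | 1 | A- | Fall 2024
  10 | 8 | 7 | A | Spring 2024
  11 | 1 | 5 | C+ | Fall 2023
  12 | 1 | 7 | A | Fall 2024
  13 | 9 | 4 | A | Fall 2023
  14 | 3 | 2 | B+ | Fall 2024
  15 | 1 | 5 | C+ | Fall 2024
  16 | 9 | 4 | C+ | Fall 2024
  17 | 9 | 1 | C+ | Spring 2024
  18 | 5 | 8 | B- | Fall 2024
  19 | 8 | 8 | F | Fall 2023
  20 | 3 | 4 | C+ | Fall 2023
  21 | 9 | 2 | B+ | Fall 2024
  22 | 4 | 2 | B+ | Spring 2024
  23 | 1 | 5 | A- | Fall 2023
SELECT name, year FROM students ORDER BY year ASC LIMIT 2

Execution result:
name | year
Carol Smith | 1
Mia Jones | 1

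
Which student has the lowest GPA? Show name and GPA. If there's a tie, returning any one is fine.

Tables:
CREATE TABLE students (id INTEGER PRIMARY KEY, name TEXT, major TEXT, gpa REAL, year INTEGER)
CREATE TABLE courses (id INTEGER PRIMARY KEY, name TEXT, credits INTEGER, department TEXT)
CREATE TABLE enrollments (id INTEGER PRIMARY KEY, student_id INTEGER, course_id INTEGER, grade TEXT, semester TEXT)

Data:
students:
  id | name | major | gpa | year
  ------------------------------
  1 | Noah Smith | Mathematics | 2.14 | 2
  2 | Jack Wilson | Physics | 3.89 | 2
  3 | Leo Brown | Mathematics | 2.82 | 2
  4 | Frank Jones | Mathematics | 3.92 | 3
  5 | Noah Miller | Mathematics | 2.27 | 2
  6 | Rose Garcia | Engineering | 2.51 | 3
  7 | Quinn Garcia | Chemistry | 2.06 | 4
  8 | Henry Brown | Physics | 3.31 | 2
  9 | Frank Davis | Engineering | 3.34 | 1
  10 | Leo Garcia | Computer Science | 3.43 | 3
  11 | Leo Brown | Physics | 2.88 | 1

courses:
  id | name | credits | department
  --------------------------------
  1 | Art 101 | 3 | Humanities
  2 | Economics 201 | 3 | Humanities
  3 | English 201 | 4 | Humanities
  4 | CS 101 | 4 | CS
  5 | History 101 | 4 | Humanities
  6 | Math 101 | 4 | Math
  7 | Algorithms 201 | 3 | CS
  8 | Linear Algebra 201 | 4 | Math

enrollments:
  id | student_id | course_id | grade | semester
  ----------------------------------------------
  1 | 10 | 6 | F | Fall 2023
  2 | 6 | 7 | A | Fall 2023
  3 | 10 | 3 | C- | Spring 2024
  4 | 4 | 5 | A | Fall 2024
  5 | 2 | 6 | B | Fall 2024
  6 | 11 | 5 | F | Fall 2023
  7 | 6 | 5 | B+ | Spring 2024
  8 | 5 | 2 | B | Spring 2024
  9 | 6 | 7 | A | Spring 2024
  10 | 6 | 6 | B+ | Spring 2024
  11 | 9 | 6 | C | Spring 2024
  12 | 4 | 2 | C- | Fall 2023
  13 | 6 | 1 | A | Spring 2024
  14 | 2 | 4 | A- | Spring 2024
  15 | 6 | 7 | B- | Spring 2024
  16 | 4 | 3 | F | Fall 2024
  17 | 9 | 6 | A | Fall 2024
SELECT name, gpa FROM students ORDER BY gpa ASC LIMIT 1

Execution result:
name | gpa
Quinn Garcia | 2.06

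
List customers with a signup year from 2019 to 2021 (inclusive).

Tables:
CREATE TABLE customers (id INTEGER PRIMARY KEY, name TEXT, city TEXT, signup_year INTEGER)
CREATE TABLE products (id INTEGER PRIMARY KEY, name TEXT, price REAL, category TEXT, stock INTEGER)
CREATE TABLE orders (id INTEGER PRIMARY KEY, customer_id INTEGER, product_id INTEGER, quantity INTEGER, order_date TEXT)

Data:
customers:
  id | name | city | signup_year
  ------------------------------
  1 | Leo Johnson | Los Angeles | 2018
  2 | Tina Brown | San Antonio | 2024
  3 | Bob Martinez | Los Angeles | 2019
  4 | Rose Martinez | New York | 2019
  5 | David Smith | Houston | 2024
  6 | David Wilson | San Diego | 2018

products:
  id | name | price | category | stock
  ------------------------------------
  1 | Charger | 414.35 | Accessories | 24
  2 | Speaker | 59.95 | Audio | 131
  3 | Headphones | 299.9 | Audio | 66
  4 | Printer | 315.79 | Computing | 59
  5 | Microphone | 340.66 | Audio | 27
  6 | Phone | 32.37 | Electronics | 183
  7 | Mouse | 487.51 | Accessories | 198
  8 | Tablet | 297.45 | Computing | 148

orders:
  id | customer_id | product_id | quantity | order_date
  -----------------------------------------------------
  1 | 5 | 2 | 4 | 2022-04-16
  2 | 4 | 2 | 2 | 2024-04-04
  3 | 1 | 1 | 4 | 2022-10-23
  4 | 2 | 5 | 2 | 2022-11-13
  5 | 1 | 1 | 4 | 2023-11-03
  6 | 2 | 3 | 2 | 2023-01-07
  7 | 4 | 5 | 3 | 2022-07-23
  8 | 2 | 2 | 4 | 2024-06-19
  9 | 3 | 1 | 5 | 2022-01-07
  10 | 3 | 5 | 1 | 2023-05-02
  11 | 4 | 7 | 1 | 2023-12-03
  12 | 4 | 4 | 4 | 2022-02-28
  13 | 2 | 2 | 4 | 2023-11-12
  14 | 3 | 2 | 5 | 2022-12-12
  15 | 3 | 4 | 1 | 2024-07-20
SELECT name, signup_year FROM customers WHERE signup_year BETWEEN 2019 AND 2021

Execution result:
name | signup_year
Bob Martinez | 2019
Rose Martinez | 2019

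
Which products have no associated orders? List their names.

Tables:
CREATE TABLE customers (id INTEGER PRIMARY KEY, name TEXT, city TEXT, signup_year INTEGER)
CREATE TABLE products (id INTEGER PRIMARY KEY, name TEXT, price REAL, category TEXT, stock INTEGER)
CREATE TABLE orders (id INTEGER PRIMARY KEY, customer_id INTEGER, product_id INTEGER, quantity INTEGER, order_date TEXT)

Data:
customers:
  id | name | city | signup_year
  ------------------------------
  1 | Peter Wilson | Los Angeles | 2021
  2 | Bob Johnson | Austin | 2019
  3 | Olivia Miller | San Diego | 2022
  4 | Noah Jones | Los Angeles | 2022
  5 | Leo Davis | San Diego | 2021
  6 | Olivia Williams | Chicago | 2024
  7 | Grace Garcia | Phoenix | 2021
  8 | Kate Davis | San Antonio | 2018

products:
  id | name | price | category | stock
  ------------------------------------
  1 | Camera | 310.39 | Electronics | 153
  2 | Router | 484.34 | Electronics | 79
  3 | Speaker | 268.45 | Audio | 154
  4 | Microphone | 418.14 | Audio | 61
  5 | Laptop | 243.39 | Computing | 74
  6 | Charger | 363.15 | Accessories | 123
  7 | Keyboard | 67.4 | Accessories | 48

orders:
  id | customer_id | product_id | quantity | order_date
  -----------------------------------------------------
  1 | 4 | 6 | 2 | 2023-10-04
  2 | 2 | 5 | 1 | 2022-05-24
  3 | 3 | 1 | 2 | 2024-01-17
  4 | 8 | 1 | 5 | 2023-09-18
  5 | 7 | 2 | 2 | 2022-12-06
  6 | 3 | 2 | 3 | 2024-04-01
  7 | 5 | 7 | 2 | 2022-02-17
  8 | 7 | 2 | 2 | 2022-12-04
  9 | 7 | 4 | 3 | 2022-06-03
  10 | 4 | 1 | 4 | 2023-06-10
SELECT p.name FROM products p LEFT JOIN orders c ON c.product_id = p.id WHERE c.id IS NULL

Execution result:
Speaker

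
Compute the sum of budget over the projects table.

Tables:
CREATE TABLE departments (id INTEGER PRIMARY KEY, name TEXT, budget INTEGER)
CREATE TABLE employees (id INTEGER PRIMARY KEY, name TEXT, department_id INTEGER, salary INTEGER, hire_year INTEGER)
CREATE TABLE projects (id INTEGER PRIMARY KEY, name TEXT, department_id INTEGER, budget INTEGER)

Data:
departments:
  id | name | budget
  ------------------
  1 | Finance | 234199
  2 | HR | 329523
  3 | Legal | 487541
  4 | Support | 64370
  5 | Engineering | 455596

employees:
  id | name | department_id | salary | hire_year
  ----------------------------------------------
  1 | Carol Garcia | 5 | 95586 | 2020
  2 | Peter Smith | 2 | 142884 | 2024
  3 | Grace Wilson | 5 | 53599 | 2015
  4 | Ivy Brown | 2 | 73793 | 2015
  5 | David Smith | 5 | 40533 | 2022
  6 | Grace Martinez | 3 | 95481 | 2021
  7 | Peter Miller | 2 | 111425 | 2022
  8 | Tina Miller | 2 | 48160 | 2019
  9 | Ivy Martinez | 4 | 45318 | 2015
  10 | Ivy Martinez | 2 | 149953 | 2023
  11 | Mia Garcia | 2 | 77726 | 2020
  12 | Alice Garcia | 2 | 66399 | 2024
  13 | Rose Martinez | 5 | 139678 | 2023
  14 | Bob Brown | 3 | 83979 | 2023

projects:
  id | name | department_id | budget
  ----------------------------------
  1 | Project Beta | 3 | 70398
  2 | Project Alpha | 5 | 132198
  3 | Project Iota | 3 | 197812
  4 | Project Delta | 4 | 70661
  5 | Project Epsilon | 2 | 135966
SELECT SUM(budget) FROM projects

Execution result:
607035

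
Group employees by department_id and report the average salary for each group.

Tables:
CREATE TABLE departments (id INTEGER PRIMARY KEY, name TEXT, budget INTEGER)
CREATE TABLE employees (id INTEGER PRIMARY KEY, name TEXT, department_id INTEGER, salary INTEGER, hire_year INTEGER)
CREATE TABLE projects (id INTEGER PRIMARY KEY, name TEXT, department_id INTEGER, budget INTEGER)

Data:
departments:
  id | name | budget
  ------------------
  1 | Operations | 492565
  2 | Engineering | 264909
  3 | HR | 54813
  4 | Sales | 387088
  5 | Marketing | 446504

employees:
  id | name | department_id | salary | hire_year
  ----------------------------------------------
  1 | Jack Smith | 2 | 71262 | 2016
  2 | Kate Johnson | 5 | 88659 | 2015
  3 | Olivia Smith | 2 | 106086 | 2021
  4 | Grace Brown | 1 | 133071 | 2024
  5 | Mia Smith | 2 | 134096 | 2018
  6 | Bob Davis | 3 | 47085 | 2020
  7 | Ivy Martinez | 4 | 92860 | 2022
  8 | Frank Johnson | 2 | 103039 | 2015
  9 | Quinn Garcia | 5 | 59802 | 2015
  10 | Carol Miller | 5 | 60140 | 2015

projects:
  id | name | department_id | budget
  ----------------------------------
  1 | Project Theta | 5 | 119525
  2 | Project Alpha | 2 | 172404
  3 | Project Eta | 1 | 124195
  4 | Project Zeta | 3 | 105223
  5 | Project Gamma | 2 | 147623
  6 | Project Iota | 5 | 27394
SELECT department_id, AVG(salary) AS avg_salary FROM employees GROUP BY department_id

Execution result:
department_id | avg_salary
1 | 133071.00
2 | 103620.75
3 | 47085.00
4 | 92860.00
5 | 69533.67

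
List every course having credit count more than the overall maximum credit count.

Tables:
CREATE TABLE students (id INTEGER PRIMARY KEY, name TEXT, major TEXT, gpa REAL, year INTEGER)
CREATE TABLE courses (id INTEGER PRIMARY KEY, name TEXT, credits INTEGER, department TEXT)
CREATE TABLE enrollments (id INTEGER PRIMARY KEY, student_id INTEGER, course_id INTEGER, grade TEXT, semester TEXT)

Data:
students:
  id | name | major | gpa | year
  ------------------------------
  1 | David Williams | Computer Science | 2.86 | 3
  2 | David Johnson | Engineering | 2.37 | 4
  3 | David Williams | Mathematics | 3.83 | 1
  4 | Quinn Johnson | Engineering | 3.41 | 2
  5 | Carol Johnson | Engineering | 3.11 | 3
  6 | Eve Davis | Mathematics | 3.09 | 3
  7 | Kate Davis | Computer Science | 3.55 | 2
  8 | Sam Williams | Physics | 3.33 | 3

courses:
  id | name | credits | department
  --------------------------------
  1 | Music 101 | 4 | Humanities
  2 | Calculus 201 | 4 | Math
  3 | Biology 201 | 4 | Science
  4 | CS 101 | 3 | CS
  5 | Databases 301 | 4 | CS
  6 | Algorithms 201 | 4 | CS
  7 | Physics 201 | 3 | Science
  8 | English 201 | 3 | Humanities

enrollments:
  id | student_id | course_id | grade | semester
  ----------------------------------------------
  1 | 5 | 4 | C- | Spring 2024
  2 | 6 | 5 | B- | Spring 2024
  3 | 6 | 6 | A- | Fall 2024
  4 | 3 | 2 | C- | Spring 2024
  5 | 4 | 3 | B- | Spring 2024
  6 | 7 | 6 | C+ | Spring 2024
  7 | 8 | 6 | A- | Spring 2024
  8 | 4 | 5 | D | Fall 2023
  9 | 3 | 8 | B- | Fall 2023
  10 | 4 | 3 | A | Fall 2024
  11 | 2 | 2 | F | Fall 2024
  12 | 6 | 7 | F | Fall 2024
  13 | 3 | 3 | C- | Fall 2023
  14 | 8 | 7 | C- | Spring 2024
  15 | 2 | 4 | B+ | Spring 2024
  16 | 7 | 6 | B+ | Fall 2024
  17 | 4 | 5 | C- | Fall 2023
SELECT name, credits FROM courses WHERE credits > (SELECT MAX(credits) FROM courses)

Execution result:
(no rows)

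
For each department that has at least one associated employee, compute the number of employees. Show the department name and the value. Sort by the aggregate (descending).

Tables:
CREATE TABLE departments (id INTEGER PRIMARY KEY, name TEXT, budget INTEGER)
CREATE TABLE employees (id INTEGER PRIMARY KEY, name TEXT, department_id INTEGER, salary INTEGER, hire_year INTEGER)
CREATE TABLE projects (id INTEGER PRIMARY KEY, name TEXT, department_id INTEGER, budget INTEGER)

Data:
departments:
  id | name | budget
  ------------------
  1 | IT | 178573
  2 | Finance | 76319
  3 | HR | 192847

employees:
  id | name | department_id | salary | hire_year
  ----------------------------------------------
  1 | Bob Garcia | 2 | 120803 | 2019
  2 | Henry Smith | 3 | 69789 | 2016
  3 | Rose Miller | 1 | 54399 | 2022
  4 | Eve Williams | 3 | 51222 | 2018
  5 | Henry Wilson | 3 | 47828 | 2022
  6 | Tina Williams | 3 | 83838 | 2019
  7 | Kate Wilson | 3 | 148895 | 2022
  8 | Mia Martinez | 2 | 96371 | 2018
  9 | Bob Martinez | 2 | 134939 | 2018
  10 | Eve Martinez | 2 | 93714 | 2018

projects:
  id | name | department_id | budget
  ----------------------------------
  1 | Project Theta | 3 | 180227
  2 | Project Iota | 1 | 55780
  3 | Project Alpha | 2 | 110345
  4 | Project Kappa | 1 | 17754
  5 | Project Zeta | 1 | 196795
SELECT p.name, COUNT(*) AS n FROM employees c JOIN departments p ON c.department_id = p.id GROUP BY p.id, p.name ORDER BY n DESC

Execution result:
name | n
HR | 5
Finance | 4
IT | 1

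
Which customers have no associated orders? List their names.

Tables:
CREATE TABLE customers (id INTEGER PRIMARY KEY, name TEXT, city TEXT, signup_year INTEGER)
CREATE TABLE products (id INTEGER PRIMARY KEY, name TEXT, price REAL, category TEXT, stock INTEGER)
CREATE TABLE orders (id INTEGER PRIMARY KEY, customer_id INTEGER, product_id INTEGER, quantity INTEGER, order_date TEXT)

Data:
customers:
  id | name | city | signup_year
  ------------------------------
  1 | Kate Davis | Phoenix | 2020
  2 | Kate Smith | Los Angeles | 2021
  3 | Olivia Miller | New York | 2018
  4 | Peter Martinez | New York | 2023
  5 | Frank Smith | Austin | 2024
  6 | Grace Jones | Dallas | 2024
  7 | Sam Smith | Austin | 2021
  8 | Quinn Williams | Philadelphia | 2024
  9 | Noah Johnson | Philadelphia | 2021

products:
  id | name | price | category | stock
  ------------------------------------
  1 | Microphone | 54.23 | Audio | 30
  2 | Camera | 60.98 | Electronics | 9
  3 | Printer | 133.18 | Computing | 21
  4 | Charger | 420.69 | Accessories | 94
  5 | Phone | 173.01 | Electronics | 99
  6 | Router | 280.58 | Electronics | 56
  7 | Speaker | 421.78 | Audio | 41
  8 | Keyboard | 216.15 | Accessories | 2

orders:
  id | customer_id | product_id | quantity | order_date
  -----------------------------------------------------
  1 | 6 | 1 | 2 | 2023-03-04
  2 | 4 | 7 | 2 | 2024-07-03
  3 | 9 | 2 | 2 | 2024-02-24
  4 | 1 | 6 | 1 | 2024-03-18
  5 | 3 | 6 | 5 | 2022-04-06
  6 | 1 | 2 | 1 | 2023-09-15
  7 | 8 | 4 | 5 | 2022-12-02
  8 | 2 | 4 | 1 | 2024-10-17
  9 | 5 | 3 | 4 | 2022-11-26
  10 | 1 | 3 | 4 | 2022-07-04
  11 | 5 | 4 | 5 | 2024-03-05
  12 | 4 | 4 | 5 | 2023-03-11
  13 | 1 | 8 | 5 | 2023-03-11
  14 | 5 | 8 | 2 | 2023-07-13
SELECT p.name FROM customers p LEFT JOIN orders c ON c.customer_id = p.id WHERE c.id IS NULL

Execution result:
Sam Smith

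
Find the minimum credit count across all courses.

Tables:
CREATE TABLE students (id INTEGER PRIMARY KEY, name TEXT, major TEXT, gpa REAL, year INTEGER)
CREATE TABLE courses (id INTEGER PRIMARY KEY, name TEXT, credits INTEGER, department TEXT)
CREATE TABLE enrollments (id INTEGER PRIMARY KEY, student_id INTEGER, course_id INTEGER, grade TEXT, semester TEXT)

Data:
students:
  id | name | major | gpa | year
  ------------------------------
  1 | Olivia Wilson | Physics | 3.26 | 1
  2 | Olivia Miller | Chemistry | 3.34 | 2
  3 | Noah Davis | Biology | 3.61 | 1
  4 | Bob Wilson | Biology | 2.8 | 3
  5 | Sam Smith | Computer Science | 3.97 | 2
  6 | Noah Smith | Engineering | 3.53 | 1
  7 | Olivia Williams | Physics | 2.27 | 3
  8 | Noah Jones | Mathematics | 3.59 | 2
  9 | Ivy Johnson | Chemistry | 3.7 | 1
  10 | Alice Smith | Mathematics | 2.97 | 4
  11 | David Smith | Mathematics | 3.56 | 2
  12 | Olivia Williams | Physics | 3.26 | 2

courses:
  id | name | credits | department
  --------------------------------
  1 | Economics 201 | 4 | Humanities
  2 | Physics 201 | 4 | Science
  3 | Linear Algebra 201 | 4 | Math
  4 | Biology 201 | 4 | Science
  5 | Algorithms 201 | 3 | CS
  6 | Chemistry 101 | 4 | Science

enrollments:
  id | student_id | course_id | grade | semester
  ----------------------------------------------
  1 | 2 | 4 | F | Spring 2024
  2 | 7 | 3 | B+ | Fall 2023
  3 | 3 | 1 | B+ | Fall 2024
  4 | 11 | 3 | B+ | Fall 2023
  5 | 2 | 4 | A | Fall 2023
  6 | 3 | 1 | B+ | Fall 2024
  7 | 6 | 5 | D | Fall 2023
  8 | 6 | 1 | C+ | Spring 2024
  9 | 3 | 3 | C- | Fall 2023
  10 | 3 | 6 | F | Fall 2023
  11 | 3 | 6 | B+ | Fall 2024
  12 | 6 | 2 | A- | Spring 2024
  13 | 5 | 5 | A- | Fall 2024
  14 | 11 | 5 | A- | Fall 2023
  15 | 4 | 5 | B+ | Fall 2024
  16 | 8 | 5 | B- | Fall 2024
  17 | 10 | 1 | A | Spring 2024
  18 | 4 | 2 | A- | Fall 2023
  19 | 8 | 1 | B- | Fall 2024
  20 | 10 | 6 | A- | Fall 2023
SELECT MIN(credits) FROM courses

Execution result:
3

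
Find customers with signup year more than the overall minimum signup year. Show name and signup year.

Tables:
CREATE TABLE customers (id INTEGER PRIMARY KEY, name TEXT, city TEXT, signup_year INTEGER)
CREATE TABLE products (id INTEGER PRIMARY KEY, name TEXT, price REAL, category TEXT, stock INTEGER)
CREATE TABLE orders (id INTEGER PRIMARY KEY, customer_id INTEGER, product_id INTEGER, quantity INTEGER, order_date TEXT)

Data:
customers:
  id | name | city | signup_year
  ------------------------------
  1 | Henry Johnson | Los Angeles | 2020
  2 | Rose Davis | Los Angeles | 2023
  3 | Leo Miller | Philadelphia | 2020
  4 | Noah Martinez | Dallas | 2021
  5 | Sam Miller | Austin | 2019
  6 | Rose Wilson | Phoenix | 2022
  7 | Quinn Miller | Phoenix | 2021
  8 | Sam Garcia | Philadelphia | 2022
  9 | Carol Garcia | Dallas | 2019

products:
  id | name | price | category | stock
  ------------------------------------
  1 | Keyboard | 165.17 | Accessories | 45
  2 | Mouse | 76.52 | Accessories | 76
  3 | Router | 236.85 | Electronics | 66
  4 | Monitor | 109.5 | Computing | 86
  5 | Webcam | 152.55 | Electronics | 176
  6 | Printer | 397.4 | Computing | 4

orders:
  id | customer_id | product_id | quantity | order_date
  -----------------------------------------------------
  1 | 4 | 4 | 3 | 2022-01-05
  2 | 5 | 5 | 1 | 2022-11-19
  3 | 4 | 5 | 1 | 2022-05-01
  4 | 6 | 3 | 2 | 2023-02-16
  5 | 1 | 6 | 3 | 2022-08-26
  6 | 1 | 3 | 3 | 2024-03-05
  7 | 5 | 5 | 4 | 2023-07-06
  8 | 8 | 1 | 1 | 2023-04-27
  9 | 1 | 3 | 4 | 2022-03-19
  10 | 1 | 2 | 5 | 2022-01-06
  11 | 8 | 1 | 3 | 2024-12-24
SELECT name, signup_year FROM customers WHERE signup_year > (SELECT MIN(signup_year) FROM customers)

Execution result:
name | signup_year
Henry Johnson | 2020
Rose Davis | 2023
Leo Miller | 2020
Noah Martinez | 2021
Rose Wilson | 2022
Quinn Miller | 2021
Sam Garcia | 2022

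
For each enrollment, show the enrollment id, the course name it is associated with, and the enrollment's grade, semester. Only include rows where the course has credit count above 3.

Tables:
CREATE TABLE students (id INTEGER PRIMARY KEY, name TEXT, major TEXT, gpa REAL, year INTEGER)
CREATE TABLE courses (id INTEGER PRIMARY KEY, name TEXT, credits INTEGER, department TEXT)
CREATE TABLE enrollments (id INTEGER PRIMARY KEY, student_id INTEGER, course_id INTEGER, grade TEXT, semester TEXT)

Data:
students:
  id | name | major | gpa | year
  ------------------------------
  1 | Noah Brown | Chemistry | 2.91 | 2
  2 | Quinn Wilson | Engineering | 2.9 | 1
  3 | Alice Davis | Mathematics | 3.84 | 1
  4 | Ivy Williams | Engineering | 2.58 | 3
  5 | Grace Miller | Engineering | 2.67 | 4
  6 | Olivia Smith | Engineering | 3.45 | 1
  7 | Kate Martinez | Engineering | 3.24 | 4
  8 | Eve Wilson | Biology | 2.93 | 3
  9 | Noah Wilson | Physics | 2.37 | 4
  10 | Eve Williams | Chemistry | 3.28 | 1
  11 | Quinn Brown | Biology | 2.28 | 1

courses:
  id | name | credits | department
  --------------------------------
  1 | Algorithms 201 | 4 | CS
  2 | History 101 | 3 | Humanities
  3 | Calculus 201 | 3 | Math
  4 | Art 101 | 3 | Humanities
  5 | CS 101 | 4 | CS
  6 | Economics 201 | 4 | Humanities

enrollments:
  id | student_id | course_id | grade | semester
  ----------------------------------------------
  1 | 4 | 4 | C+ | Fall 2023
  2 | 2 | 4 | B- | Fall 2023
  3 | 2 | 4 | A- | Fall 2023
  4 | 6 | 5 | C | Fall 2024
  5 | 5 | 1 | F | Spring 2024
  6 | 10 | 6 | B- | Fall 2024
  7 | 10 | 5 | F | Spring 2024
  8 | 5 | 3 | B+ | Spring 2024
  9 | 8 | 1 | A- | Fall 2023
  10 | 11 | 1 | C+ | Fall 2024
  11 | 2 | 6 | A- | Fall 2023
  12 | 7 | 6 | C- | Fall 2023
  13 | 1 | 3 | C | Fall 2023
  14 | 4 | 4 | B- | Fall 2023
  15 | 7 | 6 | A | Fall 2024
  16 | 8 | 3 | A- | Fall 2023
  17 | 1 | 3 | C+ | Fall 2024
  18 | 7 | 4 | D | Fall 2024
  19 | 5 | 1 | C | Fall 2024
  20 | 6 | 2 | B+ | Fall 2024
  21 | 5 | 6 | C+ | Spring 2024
SELECT c.id, p.name AS course, c.grade, c.semester FROM enrollments c JOIN courses p ON c.course_id = p.id WHERE p.credits > 3

Execution result:
id | course | grade | semester
4 | CS 101 | C | Fall 2024
5 | Algorithms 201 | F | Spring 2024
6 | Economics 201 | B- | Fall 2024
7 | CS 101 | F | Spring 2024
9 | Algorithms 201 | A- | Fall 2023
10 | Algorithms 201 | C+ | Fall 2024
11 | Economics 201 | A- | Fall 2023
12 | Economics 201 | C- | Fall 2023
15 | Economics 201 | A | Fall 2024
19 | Algorithms 201 | C | Fall 2024
21 | Economics 201 | C+ | Spring 2024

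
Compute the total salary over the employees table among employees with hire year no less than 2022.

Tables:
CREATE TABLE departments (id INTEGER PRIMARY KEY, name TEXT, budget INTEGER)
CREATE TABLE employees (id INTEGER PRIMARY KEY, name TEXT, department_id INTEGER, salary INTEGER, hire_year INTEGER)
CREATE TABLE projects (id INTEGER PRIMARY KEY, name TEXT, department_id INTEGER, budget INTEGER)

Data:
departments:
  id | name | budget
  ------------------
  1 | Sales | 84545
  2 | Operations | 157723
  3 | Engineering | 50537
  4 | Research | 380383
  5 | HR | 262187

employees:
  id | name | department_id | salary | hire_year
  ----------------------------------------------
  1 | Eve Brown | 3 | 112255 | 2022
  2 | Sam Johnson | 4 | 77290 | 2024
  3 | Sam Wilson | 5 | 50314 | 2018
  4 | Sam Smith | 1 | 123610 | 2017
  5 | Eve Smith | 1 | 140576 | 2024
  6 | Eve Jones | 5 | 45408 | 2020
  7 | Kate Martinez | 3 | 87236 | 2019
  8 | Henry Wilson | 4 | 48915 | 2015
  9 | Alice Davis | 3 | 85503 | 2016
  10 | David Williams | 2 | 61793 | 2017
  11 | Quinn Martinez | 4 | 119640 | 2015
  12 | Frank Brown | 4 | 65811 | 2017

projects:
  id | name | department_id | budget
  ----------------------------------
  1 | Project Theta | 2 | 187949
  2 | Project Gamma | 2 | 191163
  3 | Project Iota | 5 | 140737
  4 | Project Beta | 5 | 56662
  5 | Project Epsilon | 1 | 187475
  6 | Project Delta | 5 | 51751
SELECT SUM(salary) FROM employees WHERE hire_year >= 2022

Execution result:
330121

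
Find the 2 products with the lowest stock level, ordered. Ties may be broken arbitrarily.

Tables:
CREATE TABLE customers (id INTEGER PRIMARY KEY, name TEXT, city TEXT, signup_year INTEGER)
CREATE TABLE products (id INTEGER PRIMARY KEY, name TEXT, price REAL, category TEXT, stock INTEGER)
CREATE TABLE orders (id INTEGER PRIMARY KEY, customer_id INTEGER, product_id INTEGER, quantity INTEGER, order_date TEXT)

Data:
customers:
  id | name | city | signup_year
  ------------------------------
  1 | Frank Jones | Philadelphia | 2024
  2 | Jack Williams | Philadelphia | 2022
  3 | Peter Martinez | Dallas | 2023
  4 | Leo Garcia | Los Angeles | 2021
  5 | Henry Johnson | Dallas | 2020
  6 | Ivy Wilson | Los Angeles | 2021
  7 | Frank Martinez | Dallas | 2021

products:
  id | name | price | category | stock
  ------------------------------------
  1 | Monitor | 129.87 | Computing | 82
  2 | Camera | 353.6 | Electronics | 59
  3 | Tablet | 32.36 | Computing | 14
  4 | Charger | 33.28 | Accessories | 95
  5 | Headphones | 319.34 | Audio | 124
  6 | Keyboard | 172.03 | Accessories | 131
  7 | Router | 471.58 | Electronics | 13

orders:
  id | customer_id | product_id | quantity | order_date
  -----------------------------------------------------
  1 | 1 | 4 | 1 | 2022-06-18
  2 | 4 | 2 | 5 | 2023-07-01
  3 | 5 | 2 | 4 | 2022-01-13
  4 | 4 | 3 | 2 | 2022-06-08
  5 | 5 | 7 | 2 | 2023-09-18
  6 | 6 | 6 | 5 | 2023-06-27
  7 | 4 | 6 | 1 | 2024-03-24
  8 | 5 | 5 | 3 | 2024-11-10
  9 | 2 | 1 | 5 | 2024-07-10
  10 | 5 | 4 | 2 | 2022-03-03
SELECT name, stock FROM products ORDER BY stock ASC LIMIT 2

Execution result:
name | stock
Router | 13
Tablet | 14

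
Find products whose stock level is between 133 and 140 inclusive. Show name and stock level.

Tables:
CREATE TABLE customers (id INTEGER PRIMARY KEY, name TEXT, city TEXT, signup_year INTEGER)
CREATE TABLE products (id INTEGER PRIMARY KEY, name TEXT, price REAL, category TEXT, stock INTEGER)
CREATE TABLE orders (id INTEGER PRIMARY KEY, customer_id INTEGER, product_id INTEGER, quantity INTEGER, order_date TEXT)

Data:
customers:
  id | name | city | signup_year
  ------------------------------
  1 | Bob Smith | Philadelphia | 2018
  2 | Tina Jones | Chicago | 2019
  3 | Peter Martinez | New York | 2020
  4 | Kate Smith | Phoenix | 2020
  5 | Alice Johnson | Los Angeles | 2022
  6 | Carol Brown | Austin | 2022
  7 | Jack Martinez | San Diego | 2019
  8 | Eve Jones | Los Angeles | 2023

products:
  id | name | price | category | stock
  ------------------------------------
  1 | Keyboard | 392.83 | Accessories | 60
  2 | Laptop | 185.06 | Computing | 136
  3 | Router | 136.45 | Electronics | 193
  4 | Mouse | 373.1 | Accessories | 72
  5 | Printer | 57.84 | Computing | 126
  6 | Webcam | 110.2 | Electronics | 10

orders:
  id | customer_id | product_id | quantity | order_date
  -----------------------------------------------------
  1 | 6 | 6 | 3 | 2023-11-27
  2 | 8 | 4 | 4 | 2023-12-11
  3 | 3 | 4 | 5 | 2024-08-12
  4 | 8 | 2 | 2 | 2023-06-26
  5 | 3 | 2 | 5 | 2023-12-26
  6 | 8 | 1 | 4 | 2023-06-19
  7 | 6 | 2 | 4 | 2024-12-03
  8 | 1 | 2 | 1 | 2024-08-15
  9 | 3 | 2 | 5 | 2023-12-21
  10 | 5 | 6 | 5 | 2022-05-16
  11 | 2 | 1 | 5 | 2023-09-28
SELECT name, stock FROM products WHERE stock BETWEEN 133 AND 140

Execution result:
name | stock
Laptop | 136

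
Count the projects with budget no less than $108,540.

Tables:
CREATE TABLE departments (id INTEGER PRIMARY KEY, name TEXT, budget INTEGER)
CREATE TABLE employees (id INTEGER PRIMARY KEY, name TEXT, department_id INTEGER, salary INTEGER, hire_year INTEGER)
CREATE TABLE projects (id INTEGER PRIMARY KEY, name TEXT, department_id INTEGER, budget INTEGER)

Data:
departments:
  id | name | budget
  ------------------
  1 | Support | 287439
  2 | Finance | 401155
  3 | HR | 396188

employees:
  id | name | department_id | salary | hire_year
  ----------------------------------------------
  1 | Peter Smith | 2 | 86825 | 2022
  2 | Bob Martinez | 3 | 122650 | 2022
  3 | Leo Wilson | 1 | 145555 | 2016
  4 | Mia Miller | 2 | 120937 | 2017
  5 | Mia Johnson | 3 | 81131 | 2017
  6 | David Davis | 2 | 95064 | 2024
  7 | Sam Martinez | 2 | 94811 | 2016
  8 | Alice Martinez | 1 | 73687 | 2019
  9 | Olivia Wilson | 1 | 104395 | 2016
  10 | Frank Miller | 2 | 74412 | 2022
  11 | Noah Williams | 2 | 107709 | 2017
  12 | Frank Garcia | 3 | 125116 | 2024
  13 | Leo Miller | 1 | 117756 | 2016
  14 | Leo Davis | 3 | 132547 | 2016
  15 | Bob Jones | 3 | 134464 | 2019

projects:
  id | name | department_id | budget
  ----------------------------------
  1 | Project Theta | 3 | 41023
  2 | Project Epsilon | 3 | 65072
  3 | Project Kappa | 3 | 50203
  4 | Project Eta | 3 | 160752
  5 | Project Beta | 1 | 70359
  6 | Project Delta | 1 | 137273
SELECT COUNT(*) FROM projects WHERE budget >= 108540

Execution result:
2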